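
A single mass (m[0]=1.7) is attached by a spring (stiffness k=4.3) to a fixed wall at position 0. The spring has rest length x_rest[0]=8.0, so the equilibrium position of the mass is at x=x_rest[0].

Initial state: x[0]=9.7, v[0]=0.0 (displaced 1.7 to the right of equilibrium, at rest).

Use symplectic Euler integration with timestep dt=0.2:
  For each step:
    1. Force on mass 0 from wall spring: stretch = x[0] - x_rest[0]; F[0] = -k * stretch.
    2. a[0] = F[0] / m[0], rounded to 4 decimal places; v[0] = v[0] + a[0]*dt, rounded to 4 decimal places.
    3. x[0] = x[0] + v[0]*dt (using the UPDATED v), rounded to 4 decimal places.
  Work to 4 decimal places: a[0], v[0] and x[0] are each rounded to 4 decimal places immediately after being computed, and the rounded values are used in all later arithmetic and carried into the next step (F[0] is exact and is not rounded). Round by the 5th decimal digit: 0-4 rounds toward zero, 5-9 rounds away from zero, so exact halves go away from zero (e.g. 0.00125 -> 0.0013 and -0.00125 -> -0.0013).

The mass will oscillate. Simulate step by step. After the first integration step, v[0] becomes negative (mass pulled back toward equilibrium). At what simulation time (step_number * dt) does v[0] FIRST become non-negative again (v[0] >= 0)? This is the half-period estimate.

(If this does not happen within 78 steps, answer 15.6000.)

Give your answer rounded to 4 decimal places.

Step 0: x=[9.7000] v=[0.0000]
Step 1: x=[9.5280] v=[-0.8600]
Step 2: x=[9.2014] v=[-1.6330]
Step 3: x=[8.7532] v=[-2.2408]
Step 4: x=[8.2288] v=[-2.6218]
Step 5: x=[7.6813] v=[-2.7375]
Step 6: x=[7.1660] v=[-2.5763]
Step 7: x=[6.7351] v=[-2.1544]
Step 8: x=[6.4322] v=[-1.5145]
Step 9: x=[6.2879] v=[-0.7214]
Step 10: x=[6.3168] v=[0.1447]
First v>=0 after going negative at step 10, time=2.0000

Answer: 2.0000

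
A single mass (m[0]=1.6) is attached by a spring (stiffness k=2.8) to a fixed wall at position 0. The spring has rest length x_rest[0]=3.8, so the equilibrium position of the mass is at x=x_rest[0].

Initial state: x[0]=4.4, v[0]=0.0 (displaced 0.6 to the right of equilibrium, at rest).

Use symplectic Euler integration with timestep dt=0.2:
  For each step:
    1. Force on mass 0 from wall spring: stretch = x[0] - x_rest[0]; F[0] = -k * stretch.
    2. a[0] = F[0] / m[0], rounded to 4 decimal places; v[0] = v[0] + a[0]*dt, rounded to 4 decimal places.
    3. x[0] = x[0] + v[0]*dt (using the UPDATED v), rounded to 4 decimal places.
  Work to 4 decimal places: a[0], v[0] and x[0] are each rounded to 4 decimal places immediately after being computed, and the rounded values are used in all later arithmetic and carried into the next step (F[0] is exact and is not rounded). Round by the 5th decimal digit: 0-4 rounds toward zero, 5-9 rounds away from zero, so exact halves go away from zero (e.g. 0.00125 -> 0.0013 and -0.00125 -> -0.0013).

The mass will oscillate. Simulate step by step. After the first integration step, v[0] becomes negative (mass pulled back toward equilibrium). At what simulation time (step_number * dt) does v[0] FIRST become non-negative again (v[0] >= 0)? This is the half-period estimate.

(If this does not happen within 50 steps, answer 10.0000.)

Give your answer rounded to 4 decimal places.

Step 0: x=[4.4000] v=[0.0000]
Step 1: x=[4.3580] v=[-0.2100]
Step 2: x=[4.2769] v=[-0.4053]
Step 3: x=[4.1625] v=[-0.5722]
Step 4: x=[4.0227] v=[-0.6991]
Step 5: x=[3.8673] v=[-0.7770]
Step 6: x=[3.7072] v=[-0.8006]
Step 7: x=[3.5536] v=[-0.7681]
Step 8: x=[3.4172] v=[-0.6819]
Step 9: x=[3.3076] v=[-0.5479]
Step 10: x=[3.2325] v=[-0.3756]
Step 11: x=[3.1971] v=[-0.1770]
Step 12: x=[3.2039] v=[0.0340]
First v>=0 after going negative at step 12, time=2.4000

Answer: 2.4000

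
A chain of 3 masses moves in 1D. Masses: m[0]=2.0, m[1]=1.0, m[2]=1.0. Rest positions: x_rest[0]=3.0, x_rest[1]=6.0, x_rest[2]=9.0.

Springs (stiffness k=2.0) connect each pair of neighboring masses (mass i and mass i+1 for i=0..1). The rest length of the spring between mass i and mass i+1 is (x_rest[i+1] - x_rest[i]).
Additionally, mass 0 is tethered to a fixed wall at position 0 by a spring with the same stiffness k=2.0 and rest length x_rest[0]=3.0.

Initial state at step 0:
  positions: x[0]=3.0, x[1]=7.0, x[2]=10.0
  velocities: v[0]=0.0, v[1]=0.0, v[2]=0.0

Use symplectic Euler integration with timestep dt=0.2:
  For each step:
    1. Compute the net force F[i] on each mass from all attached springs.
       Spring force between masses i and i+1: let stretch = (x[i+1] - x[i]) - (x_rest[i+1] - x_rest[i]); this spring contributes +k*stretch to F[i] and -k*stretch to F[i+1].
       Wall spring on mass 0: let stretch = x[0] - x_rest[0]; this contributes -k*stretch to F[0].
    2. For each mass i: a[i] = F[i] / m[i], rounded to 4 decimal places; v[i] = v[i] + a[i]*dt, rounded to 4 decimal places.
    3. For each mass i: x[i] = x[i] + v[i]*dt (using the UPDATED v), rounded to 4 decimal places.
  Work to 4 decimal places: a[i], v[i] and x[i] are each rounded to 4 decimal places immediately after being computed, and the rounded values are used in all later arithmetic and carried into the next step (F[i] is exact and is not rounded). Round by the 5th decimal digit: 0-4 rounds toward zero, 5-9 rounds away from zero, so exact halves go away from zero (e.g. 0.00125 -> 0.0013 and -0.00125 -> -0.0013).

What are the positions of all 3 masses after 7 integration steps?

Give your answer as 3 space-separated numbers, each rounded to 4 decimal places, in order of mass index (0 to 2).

Step 0: x=[3.0000 7.0000 10.0000] v=[0.0000 0.0000 0.0000]
Step 1: x=[3.0400 6.9200 10.0000] v=[0.2000 -0.4000 0.0000]
Step 2: x=[3.1136 6.7760 9.9936] v=[0.3680 -0.7200 -0.0320]
Step 3: x=[3.2092 6.5964 9.9698] v=[0.4778 -0.8979 -0.1190]
Step 4: x=[3.3119 6.4157 9.9161] v=[0.5134 -0.9034 -0.2684]
Step 5: x=[3.4063 6.2667 9.8224] v=[0.4718 -0.7448 -0.4686]
Step 6: x=[3.4788 6.1734 9.6842] v=[0.3626 -0.4667 -0.6909]
Step 7: x=[3.5200 6.1454 9.5052] v=[0.2058 -0.1402 -0.8952]

Answer: 3.5200 6.1454 9.5052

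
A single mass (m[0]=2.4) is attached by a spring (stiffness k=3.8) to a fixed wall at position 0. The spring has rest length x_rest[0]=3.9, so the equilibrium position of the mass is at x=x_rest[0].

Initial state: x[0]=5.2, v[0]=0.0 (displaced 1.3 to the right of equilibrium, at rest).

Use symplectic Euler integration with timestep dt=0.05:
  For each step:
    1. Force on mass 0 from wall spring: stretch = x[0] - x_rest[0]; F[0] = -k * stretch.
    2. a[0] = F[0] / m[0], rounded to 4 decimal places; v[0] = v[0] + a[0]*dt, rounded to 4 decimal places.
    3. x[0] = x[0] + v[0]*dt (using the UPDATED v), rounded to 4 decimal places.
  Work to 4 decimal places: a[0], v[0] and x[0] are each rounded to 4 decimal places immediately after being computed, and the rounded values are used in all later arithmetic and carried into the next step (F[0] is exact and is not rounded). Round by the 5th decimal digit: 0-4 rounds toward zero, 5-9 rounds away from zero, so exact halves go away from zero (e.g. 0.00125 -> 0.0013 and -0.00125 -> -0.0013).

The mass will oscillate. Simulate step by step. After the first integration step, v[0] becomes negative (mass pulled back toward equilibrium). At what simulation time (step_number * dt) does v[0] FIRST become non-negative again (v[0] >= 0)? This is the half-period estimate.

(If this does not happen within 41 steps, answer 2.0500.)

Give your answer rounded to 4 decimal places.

Step 0: x=[5.2000] v=[0.0000]
Step 1: x=[5.1949] v=[-0.1029]
Step 2: x=[5.1846] v=[-0.2054]
Step 3: x=[5.1692] v=[-0.3071]
Step 4: x=[5.1488] v=[-0.4076]
Step 5: x=[5.1235] v=[-0.5065]
Step 6: x=[5.0933] v=[-0.6034]
Step 7: x=[5.0584] v=[-0.6979]
Step 8: x=[5.0189] v=[-0.7896]
Step 9: x=[4.9750] v=[-0.8782]
Step 10: x=[4.9268] v=[-0.9633]
Step 11: x=[4.8746] v=[-1.0446]
Step 12: x=[4.8185] v=[-1.1218]
Step 13: x=[4.7588] v=[-1.1945]
Step 14: x=[4.6957] v=[-1.2625]
Step 15: x=[4.6294] v=[-1.3255]
Step 16: x=[4.5602] v=[-1.3832]
Step 17: x=[4.4884] v=[-1.4355]
Step 18: x=[4.4143] v=[-1.4821]
Step 19: x=[4.3382] v=[-1.5228]
Step 20: x=[4.2603] v=[-1.5575]
Step 21: x=[4.1810] v=[-1.5860]
Step 22: x=[4.1006] v=[-1.6082]
Step 23: x=[4.0194] v=[-1.6241]
Step 24: x=[3.9377] v=[-1.6336]
Step 25: x=[3.8559] v=[-1.6366]
Step 26: x=[3.7742] v=[-1.6331]
Step 27: x=[3.6930] v=[-1.6231]
Step 28: x=[3.6127] v=[-1.6067]
Step 29: x=[3.5335] v=[-1.5840]
Step 30: x=[3.4558] v=[-1.5550]
Step 31: x=[3.3798] v=[-1.5198]
Step 32: x=[3.3059] v=[-1.4786]
Step 33: x=[3.2343] v=[-1.4316]
Step 34: x=[3.1654] v=[-1.3789]
Step 35: x=[3.0994] v=[-1.3207]
Step 36: x=[3.0365] v=[-1.2573]
Step 37: x=[2.9771] v=[-1.1889]
Step 38: x=[2.9213] v=[-1.1158]
Step 39: x=[2.8694] v=[-1.0383]
Step 40: x=[2.8216] v=[-0.9567]
Step 41: x=[2.7780] v=[-0.8713]
v[0] did not become non-negative within 41 steps; using fallback time=2.0500

Answer: 2.0500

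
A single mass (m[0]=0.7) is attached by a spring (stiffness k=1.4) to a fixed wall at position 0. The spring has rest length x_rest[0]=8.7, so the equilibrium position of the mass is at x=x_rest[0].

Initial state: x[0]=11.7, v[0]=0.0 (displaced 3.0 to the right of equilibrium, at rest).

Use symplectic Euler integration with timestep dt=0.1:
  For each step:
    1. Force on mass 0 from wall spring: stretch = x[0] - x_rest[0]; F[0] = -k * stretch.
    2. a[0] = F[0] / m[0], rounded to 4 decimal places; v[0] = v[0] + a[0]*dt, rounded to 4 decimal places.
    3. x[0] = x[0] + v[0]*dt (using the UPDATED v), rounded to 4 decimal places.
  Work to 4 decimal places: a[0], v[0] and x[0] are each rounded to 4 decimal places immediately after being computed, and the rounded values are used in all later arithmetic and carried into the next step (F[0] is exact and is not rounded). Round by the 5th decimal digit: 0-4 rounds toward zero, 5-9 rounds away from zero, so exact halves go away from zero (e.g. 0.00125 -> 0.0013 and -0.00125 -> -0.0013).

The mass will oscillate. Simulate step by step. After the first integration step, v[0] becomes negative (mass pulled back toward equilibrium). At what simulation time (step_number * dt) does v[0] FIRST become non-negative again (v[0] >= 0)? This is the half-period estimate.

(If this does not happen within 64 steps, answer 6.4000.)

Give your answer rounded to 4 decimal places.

Answer: 2.3000

Derivation:
Step 0: x=[11.7000] v=[0.0000]
Step 1: x=[11.6400] v=[-0.6000]
Step 2: x=[11.5212] v=[-1.1880]
Step 3: x=[11.3460] v=[-1.7522]
Step 4: x=[11.1179] v=[-2.2814]
Step 5: x=[10.8414] v=[-2.7650]
Step 6: x=[10.5221] v=[-3.1933]
Step 7: x=[10.1663] v=[-3.5577]
Step 8: x=[9.7812] v=[-3.8510]
Step 9: x=[9.3745] v=[-4.0672]
Step 10: x=[8.9543] v=[-4.2021]
Step 11: x=[8.5290] v=[-4.2530]
Step 12: x=[8.1071] v=[-4.2188]
Step 13: x=[7.6971] v=[-4.1002]
Step 14: x=[7.3071] v=[-3.8996]
Step 15: x=[6.9450] v=[-3.6210]
Step 16: x=[6.6180] v=[-3.2700]
Step 17: x=[6.3326] v=[-2.8536]
Step 18: x=[6.0946] v=[-2.3801]
Step 19: x=[5.9087] v=[-1.8590]
Step 20: x=[5.7786] v=[-1.3007]
Step 21: x=[5.7070] v=[-0.7164]
Step 22: x=[5.6952] v=[-0.1178]
Step 23: x=[5.7435] v=[0.4832]
First v>=0 after going negative at step 23, time=2.3000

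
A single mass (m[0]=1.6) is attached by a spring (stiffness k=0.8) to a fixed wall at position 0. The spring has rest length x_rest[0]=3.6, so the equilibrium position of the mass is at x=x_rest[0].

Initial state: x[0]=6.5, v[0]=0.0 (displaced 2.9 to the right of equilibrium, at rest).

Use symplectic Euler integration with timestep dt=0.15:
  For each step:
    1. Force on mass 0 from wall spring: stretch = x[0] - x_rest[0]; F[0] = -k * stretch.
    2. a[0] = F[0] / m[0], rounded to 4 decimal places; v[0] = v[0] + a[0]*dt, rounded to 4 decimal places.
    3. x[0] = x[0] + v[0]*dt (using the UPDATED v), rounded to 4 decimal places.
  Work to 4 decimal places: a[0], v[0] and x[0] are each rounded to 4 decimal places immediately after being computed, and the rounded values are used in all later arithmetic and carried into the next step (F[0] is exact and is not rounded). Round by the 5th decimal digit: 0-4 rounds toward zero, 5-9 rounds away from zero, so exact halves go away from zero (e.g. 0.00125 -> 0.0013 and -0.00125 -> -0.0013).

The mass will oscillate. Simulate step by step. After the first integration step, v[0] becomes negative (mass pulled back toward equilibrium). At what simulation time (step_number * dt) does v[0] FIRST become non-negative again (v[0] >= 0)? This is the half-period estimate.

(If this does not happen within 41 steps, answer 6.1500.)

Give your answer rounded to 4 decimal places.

Step 0: x=[6.5000] v=[0.0000]
Step 1: x=[6.4674] v=[-0.2175]
Step 2: x=[6.4025] v=[-0.4326]
Step 3: x=[6.3061] v=[-0.6428]
Step 4: x=[6.1792] v=[-0.8458]
Step 5: x=[6.0233] v=[-1.0392]
Step 6: x=[5.8402] v=[-1.2210]
Step 7: x=[5.6319] v=[-1.3890]
Step 8: x=[5.4007] v=[-1.5414]
Step 9: x=[5.1492] v=[-1.6765]
Step 10: x=[4.8803] v=[-1.7927]
Step 11: x=[4.5970] v=[-1.8887]
Step 12: x=[4.3025] v=[-1.9635]
Step 13: x=[4.0001] v=[-2.0162]
Step 14: x=[3.6932] v=[-2.0462]
Step 15: x=[3.3852] v=[-2.0532]
Step 16: x=[3.0796] v=[-2.0371]
Step 17: x=[2.7799] v=[-1.9981]
Step 18: x=[2.4894] v=[-1.9366]
Step 19: x=[2.2114] v=[-1.8533]
Step 20: x=[1.9490] v=[-1.7492]
Step 21: x=[1.7052] v=[-1.6254]
Step 22: x=[1.4827] v=[-1.4833]
Step 23: x=[1.2840] v=[-1.3245]
Step 24: x=[1.1114] v=[-1.1508]
Step 25: x=[0.9668] v=[-0.9642]
Step 26: x=[0.8518] v=[-0.7667]
Step 27: x=[0.7677] v=[-0.5606]
Step 28: x=[0.7155] v=[-0.3482]
Step 29: x=[0.6957] v=[-0.1319]
Step 30: x=[0.7086] v=[0.0859]
First v>=0 after going negative at step 30, time=4.5000

Answer: 4.5000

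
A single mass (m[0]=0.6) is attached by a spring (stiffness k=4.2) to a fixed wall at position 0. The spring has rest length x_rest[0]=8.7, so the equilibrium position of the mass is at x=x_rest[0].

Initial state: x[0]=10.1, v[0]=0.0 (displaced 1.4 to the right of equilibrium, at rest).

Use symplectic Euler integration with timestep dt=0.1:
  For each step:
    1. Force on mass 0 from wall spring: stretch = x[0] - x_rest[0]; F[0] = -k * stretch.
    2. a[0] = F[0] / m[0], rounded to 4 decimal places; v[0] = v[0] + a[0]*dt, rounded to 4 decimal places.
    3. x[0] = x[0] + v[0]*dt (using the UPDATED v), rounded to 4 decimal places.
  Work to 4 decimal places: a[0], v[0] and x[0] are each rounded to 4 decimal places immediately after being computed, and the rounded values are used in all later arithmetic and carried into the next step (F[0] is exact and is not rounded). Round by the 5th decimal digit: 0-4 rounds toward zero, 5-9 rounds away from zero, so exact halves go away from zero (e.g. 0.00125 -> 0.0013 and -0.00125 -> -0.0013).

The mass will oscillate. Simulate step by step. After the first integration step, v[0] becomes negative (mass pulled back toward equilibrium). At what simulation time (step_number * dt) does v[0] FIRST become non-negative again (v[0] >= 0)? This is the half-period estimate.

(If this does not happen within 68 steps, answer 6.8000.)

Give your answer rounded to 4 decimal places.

Step 0: x=[10.1000] v=[0.0000]
Step 1: x=[10.0020] v=[-0.9800]
Step 2: x=[9.8129] v=[-1.8914]
Step 3: x=[9.5459] v=[-2.6704]
Step 4: x=[9.2197] v=[-3.2625]
Step 5: x=[8.8571] v=[-3.6263]
Step 6: x=[8.4835] v=[-3.7363]
Step 7: x=[8.1250] v=[-3.5848]
Step 8: x=[7.8068] v=[-3.1823]
Step 9: x=[7.5511] v=[-2.5571]
Step 10: x=[7.3758] v=[-1.7529]
Step 11: x=[7.2932] v=[-0.8260]
Step 12: x=[7.3091] v=[0.1588]
First v>=0 after going negative at step 12, time=1.2000

Answer: 1.2000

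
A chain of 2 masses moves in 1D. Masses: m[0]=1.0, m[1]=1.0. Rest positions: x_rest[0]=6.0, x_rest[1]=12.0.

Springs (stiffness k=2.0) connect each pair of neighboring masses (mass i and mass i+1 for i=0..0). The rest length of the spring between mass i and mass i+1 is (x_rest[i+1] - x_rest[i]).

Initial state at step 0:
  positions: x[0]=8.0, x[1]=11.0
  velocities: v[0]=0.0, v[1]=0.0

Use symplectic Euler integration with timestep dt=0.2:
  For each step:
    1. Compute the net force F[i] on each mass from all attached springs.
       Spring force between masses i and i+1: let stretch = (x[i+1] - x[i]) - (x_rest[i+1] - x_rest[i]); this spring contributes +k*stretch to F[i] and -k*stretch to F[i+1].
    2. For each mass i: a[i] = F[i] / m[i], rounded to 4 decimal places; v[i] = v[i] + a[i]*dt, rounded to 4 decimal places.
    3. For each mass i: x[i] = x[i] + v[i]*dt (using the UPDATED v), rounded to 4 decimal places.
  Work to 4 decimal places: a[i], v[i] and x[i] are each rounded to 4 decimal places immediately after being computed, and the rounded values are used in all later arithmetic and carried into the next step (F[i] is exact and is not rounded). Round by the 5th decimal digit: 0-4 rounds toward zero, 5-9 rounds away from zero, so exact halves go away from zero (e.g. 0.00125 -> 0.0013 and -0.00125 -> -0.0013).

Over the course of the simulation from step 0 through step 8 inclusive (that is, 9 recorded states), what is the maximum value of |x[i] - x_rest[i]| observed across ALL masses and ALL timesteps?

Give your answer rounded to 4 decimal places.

Answer: 2.0197

Derivation:
Step 0: x=[8.0000 11.0000] v=[0.0000 0.0000]
Step 1: x=[7.7600 11.2400] v=[-1.2000 1.2000]
Step 2: x=[7.3184 11.6816] v=[-2.2080 2.2080]
Step 3: x=[6.7459 12.2541] v=[-2.8627 2.8627]
Step 4: x=[6.1340 12.8660] v=[-3.0594 3.0594]
Step 5: x=[5.5807 13.4193] v=[-2.7666 2.7666]
Step 6: x=[5.1745 13.8255] v=[-2.0312 2.0312]
Step 7: x=[4.9803 14.0197] v=[-0.9708 0.9708]
Step 8: x=[5.0293 13.9707] v=[0.2450 -0.2450]
Max displacement = 2.0197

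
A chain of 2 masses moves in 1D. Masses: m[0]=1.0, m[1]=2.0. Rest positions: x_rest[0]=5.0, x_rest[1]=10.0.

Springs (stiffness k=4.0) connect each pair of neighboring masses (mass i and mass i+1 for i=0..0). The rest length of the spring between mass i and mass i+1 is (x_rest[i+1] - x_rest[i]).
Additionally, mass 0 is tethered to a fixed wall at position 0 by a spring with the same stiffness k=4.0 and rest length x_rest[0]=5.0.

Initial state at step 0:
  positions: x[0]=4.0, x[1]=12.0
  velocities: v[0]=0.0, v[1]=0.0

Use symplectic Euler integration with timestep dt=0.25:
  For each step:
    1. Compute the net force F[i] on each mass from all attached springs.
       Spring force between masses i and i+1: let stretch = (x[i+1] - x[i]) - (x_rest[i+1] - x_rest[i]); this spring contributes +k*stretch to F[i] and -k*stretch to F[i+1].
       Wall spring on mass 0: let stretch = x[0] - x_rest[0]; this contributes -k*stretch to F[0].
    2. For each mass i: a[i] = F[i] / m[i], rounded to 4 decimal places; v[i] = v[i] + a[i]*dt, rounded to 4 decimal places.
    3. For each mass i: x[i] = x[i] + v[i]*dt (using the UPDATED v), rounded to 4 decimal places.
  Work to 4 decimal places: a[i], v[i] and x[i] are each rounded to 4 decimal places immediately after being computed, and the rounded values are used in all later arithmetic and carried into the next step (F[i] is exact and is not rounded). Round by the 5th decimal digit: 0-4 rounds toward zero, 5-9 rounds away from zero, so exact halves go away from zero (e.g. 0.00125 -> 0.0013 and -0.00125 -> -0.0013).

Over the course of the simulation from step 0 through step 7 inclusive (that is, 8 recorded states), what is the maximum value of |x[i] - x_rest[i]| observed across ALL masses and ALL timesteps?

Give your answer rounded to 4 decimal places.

Answer: 2.3711

Derivation:
Step 0: x=[4.0000 12.0000] v=[0.0000 0.0000]
Step 1: x=[5.0000 11.6250] v=[4.0000 -1.5000]
Step 2: x=[6.4063 11.0469] v=[5.6250 -2.3125]
Step 3: x=[7.3711 10.5137] v=[3.8593 -2.1328]
Step 4: x=[7.2788 10.2127] v=[-0.3692 -1.2041]
Step 5: x=[6.1003 10.1699] v=[-4.7141 -0.1711]
Step 6: x=[4.4141 10.2434] v=[-6.7448 0.2941]
Step 7: x=[3.0817 10.2133] v=[-5.3296 -0.1206]
Max displacement = 2.3711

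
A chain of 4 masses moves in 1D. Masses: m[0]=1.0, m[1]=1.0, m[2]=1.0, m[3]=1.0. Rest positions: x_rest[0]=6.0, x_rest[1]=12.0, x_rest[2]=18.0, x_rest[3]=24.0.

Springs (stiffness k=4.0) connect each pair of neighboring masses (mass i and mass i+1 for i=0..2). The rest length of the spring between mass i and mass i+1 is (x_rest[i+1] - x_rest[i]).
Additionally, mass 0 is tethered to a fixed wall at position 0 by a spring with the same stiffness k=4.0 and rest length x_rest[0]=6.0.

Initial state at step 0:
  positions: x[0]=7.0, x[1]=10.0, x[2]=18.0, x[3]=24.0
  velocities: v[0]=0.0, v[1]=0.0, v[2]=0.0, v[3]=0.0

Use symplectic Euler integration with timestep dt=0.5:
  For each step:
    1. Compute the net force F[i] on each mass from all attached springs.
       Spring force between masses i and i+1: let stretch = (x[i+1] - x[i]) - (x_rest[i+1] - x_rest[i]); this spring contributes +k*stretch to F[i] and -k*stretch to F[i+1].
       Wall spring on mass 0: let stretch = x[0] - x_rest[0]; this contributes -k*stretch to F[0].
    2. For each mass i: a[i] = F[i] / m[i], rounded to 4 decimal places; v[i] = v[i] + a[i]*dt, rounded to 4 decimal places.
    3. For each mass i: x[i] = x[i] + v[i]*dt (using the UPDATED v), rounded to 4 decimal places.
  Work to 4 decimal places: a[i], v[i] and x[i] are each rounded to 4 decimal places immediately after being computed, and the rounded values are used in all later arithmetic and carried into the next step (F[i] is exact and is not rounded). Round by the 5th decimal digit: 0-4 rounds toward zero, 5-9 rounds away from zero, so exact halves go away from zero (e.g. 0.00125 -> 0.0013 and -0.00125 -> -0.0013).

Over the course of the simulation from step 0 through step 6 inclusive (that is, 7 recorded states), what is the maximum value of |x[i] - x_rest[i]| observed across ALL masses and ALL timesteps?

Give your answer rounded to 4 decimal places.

Answer: 3.0000

Derivation:
Step 0: x=[7.0000 10.0000 18.0000 24.0000] v=[0.0000 0.0000 0.0000 0.0000]
Step 1: x=[3.0000 15.0000 16.0000 24.0000] v=[-8.0000 10.0000 -4.0000 0.0000]
Step 2: x=[8.0000 9.0000 21.0000 22.0000] v=[10.0000 -12.0000 10.0000 -4.0000]
Step 3: x=[6.0000 14.0000 15.0000 25.0000] v=[-4.0000 10.0000 -12.0000 6.0000]
Step 4: x=[6.0000 12.0000 18.0000 24.0000] v=[0.0000 -4.0000 6.0000 -2.0000]
Step 5: x=[6.0000 10.0000 21.0000 23.0000] v=[0.0000 -4.0000 6.0000 -2.0000]
Step 6: x=[4.0000 15.0000 15.0000 26.0000] v=[-4.0000 10.0000 -12.0000 6.0000]
Max displacement = 3.0000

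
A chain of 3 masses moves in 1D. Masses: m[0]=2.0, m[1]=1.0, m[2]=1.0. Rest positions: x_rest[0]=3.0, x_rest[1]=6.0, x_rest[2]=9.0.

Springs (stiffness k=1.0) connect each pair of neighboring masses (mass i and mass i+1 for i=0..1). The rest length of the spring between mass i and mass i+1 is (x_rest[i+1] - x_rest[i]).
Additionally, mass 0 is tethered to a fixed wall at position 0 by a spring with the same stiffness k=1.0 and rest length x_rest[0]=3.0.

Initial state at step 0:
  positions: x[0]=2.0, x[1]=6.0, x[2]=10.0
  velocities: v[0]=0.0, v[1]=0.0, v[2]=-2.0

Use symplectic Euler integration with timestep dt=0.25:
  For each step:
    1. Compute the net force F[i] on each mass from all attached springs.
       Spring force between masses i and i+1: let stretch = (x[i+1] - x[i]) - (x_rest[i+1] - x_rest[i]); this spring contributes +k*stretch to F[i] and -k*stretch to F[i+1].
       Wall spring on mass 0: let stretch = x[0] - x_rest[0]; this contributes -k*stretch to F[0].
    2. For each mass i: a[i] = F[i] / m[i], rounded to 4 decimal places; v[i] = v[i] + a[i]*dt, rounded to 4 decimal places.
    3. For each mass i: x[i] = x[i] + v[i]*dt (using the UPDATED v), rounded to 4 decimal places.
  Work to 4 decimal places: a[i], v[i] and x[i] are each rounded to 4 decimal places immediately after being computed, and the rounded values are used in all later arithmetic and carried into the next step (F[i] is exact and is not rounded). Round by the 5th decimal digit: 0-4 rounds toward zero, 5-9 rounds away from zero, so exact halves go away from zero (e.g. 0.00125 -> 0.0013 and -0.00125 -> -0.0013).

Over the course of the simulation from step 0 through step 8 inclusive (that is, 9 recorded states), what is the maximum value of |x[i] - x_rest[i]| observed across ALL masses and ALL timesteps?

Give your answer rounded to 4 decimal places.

Step 0: x=[2.0000 6.0000 10.0000] v=[0.0000 0.0000 -2.0000]
Step 1: x=[2.0625 6.0000 9.4375] v=[0.2500 0.0000 -2.2500]
Step 2: x=[2.1836 5.9688 8.8477] v=[0.4844 -0.1250 -2.3594]
Step 3: x=[2.3548 5.8809 8.2654] v=[0.6846 -0.3516 -2.3291]
Step 4: x=[2.5626 5.7217 7.7216] v=[0.8310 -0.6370 -2.1752]
Step 5: x=[2.7890 5.4900 7.2403] v=[0.9056 -0.9268 -1.9252]
Step 6: x=[3.0127 5.1989 6.8371] v=[0.8946 -1.1645 -1.6128]
Step 7: x=[3.2105 4.8735 6.5190] v=[0.7913 -1.3015 -1.2724]
Step 8: x=[3.3600 4.5470 6.2856] v=[0.5979 -1.3059 -0.9338]
Max displacement = 2.7144

Answer: 2.7144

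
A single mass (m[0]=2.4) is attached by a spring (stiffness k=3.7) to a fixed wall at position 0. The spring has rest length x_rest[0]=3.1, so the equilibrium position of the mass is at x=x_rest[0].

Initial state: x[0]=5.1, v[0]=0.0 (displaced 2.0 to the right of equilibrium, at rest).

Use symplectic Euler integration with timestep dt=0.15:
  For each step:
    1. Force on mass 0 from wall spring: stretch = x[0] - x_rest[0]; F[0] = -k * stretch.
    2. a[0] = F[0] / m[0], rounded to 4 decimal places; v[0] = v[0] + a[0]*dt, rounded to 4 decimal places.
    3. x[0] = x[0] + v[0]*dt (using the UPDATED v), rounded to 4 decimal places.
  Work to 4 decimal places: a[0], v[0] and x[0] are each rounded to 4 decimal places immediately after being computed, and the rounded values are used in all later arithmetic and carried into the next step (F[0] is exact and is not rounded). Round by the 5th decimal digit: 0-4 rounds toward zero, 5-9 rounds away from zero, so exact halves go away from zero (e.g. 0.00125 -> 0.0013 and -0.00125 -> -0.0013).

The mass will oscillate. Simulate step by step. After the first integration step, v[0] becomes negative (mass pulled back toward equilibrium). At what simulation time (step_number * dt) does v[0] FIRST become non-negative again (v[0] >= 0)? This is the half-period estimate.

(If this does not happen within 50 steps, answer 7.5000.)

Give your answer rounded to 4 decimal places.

Answer: 2.5500

Derivation:
Step 0: x=[5.1000] v=[0.0000]
Step 1: x=[5.0306] v=[-0.4625]
Step 2: x=[4.8943] v=[-0.9089]
Step 3: x=[4.6957] v=[-1.3238]
Step 4: x=[4.4418] v=[-1.6928]
Step 5: x=[4.1413] v=[-2.0031]
Step 6: x=[3.8047] v=[-2.2439]
Step 7: x=[3.4437] v=[-2.4069]
Step 8: x=[3.0707] v=[-2.4864]
Step 9: x=[2.6988] v=[-2.4796]
Step 10: x=[2.3408] v=[-2.3868]
Step 11: x=[2.0091] v=[-2.2112]
Step 12: x=[1.7153] v=[-1.9589]
Step 13: x=[1.4695] v=[-1.6387]
Step 14: x=[1.2803] v=[-1.2616]
Step 15: x=[1.1542] v=[-0.8408]
Step 16: x=[1.0956] v=[-0.3908]
Step 17: x=[1.1065] v=[0.0727]
First v>=0 after going negative at step 17, time=2.5500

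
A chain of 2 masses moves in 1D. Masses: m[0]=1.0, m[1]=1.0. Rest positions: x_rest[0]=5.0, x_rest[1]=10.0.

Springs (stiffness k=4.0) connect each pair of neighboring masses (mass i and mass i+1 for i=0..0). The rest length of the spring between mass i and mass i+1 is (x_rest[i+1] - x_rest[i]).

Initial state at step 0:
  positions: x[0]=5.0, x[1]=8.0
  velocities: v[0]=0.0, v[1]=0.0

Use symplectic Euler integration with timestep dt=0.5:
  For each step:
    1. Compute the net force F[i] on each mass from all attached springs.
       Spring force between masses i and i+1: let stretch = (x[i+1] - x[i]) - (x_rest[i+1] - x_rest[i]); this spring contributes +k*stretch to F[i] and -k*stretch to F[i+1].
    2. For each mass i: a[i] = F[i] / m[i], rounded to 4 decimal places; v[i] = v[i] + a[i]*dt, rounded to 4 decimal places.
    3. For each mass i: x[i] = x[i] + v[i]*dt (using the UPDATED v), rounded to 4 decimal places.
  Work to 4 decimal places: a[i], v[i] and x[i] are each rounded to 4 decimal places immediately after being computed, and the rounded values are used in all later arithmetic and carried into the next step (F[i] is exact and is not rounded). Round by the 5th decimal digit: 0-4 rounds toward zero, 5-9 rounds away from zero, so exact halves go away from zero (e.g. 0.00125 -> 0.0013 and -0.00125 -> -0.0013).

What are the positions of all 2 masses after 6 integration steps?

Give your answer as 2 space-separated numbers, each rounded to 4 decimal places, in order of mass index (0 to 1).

Answer: 3.0000 10.0000

Derivation:
Step 0: x=[5.0000 8.0000] v=[0.0000 0.0000]
Step 1: x=[3.0000 10.0000] v=[-4.0000 4.0000]
Step 2: x=[3.0000 10.0000] v=[0.0000 0.0000]
Step 3: x=[5.0000 8.0000] v=[4.0000 -4.0000]
Step 4: x=[5.0000 8.0000] v=[0.0000 0.0000]
Step 5: x=[3.0000 10.0000] v=[-4.0000 4.0000]
Step 6: x=[3.0000 10.0000] v=[0.0000 0.0000]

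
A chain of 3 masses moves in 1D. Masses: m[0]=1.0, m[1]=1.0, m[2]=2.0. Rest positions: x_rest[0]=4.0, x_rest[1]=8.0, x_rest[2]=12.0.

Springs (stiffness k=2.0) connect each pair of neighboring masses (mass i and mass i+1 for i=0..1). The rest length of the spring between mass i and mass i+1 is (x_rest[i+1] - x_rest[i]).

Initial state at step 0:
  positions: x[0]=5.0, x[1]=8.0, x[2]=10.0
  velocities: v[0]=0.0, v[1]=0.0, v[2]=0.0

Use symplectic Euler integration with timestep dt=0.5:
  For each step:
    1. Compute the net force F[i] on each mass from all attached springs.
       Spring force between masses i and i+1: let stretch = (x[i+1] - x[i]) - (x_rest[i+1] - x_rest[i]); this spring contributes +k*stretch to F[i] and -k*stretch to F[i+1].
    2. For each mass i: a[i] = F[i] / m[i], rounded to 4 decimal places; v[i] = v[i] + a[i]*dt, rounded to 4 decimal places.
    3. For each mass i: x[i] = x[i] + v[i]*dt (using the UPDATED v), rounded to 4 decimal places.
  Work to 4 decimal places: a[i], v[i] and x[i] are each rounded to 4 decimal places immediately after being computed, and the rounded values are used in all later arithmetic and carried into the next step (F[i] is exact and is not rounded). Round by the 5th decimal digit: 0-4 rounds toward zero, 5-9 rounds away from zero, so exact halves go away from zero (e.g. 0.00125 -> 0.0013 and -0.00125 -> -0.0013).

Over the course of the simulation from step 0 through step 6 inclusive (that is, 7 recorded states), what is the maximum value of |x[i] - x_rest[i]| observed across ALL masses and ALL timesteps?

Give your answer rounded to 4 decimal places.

Step 0: x=[5.0000 8.0000 10.0000] v=[0.0000 0.0000 0.0000]
Step 1: x=[4.5000 7.5000 10.5000] v=[-1.0000 -1.0000 1.0000]
Step 2: x=[3.5000 7.0000 11.2500] v=[-2.0000 -1.0000 1.5000]
Step 3: x=[2.2500 6.8750 11.9375] v=[-2.5000 -0.2500 1.3750]
Step 4: x=[1.3125 6.9688 12.3594] v=[-1.8750 0.1875 0.8438]
Step 5: x=[1.2032 6.9297 12.4337] v=[-0.2187 -0.0782 0.1485]
Step 6: x=[1.9571 6.7794 12.1320] v=[1.5078 -0.3007 -0.6035]
Max displacement = 2.7968

Answer: 2.7968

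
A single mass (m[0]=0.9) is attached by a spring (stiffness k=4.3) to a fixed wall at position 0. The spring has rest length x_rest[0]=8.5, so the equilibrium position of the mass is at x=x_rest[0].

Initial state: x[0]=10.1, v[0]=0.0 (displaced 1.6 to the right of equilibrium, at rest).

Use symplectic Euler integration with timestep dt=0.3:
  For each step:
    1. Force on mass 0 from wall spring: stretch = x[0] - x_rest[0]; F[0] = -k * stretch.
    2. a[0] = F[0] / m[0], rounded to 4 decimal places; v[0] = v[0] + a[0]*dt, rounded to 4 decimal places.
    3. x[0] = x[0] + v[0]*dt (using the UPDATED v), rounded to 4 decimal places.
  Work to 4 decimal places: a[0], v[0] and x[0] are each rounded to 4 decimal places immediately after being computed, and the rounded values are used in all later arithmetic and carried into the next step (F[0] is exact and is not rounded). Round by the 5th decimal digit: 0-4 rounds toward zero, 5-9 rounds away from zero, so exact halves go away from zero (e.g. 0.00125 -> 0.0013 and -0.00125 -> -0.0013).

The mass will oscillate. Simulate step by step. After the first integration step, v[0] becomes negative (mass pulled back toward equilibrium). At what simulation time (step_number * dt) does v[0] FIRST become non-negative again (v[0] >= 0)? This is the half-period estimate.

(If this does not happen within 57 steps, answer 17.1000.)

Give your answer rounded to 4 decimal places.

Step 0: x=[10.1000] v=[0.0000]
Step 1: x=[9.4120] v=[-2.2933]
Step 2: x=[8.3319] v=[-3.6005]
Step 3: x=[7.3240] v=[-3.3596]
Step 4: x=[6.8218] v=[-1.6740]
Step 5: x=[7.0412] v=[0.7314]
First v>=0 after going negative at step 5, time=1.5000

Answer: 1.5000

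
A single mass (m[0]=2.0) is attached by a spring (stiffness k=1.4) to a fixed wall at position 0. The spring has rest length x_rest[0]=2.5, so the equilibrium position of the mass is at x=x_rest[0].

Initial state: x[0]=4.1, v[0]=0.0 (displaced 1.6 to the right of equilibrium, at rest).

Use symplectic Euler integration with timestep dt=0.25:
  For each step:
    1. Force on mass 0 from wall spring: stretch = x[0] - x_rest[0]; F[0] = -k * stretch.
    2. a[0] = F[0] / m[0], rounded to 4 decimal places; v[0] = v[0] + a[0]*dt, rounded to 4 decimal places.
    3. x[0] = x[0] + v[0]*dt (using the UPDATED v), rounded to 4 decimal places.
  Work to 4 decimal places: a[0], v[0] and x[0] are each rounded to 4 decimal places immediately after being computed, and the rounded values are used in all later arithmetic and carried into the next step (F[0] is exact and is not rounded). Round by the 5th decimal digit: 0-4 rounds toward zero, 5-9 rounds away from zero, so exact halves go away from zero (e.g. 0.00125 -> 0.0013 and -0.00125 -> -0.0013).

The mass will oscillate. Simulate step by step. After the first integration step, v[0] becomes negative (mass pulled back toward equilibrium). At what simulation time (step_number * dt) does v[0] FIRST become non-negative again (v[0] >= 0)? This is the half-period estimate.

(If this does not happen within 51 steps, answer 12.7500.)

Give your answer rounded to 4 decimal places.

Answer: 3.7500

Derivation:
Step 0: x=[4.1000] v=[0.0000]
Step 1: x=[4.0300] v=[-0.2800]
Step 2: x=[3.8931] v=[-0.5478]
Step 3: x=[3.6952] v=[-0.7916]
Step 4: x=[3.4450] v=[-1.0008]
Step 5: x=[3.1535] v=[-1.1662]
Step 6: x=[2.8334] v=[-1.2806]
Step 7: x=[2.4987] v=[-1.3390]
Step 8: x=[2.1640] v=[-1.3388]
Step 9: x=[1.8440] v=[-1.2800]
Step 10: x=[1.5527] v=[-1.1652]
Step 11: x=[1.3029] v=[-0.9994]
Step 12: x=[1.1054] v=[-0.7899]
Step 13: x=[0.9689] v=[-0.5459]
Step 14: x=[0.8994] v=[-0.2780]
Step 15: x=[0.8999] v=[0.0021]
First v>=0 after going negative at step 15, time=3.7500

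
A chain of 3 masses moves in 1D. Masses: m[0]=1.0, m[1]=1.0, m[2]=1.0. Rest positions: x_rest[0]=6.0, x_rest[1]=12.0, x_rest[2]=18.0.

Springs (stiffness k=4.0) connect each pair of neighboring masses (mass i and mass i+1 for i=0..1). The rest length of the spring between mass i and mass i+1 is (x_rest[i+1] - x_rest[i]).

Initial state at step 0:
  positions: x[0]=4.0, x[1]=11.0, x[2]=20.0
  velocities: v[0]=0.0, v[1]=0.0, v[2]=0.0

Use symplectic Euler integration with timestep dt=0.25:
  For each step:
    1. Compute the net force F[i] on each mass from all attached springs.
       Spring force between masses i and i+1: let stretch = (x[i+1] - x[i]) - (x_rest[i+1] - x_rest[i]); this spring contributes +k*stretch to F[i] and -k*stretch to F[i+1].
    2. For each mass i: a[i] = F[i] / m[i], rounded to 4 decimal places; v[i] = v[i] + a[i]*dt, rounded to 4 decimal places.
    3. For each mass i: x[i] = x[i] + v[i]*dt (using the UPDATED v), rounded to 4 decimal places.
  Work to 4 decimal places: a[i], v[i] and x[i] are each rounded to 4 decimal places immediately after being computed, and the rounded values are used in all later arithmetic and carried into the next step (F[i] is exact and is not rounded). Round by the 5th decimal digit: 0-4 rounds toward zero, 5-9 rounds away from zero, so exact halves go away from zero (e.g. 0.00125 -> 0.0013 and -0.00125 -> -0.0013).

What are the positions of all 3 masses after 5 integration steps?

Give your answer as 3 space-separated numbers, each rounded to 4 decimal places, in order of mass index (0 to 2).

Step 0: x=[4.0000 11.0000 20.0000] v=[0.0000 0.0000 0.0000]
Step 1: x=[4.2500 11.5000 19.2500] v=[1.0000 2.0000 -3.0000]
Step 2: x=[4.8125 12.1250 18.0625] v=[2.2500 2.5000 -4.7500]
Step 3: x=[5.7031 12.4063 16.8906] v=[3.5625 1.1250 -4.6875]
Step 4: x=[6.7695 12.1328 16.0977] v=[4.2657 -1.0939 -3.1718]
Step 5: x=[7.6768 11.5097 15.8135] v=[3.6290 -2.4923 -1.1367]

Answer: 7.6768 11.5097 15.8135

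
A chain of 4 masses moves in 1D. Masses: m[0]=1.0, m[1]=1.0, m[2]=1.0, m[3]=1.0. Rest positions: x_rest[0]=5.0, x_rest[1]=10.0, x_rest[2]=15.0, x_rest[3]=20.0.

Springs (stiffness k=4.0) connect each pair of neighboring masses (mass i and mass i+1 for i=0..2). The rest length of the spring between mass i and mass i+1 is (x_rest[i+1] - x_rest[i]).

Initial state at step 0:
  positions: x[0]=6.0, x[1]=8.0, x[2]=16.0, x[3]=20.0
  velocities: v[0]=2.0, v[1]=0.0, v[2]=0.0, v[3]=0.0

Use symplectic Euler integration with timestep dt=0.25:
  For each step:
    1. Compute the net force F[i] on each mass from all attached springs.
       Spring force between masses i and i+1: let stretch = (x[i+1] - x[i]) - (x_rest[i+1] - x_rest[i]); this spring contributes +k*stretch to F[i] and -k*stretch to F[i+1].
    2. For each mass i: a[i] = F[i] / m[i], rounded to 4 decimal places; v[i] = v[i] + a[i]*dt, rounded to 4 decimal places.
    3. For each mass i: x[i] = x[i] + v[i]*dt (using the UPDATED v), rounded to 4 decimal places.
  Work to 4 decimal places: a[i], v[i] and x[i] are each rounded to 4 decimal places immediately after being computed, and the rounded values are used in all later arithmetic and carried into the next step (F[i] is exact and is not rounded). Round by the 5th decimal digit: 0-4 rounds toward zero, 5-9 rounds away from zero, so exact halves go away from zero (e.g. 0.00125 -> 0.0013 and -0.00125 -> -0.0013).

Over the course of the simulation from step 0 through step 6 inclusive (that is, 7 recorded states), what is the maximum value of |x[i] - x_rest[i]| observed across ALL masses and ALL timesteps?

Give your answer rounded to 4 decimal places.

Answer: 2.4375

Derivation:
Step 0: x=[6.0000 8.0000 16.0000 20.0000] v=[2.0000 0.0000 0.0000 0.0000]
Step 1: x=[5.7500 9.5000 15.0000 20.2500] v=[-1.0000 6.0000 -4.0000 1.0000]
Step 2: x=[5.1875 11.4375 13.9375 20.4375] v=[-2.2500 7.7500 -4.2500 0.7500]
Step 3: x=[4.9375 12.4375 13.8750 20.2500] v=[-1.0000 4.0000 -0.2500 -0.7500]
Step 4: x=[5.3125 11.9219 15.0469 19.7188] v=[1.5000 -2.0625 4.6875 -2.1250]
Step 5: x=[6.0899 10.5352 16.6055 19.2696] v=[3.1094 -5.5469 6.2344 -1.7969]
Step 6: x=[6.7286 9.5547 17.3126 19.4044] v=[2.5547 -3.9219 2.8282 0.5390]
Max displacement = 2.4375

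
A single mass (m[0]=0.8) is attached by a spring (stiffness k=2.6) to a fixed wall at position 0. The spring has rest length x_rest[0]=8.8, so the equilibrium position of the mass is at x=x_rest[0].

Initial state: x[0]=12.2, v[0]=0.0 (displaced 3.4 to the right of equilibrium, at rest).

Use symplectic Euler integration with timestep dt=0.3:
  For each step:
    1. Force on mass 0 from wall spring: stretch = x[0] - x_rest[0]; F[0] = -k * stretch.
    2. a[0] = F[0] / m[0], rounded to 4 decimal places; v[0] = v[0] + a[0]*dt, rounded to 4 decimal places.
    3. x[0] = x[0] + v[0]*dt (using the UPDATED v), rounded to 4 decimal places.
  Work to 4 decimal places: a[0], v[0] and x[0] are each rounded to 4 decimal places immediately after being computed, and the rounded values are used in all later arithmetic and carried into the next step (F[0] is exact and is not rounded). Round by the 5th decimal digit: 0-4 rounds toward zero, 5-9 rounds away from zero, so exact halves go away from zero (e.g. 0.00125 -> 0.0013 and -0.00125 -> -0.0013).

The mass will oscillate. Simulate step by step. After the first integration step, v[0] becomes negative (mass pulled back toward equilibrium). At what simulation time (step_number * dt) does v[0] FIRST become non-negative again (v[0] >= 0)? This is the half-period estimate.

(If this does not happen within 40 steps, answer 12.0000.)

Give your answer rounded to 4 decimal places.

Step 0: x=[12.2000] v=[0.0000]
Step 1: x=[11.2055] v=[-3.3150]
Step 2: x=[9.5074] v=[-5.6604]
Step 3: x=[7.6024] v=[-6.3501]
Step 4: x=[6.0477] v=[-5.1824]
Step 5: x=[5.2980] v=[-2.4989]
Step 6: x=[5.5727] v=[0.9156]
First v>=0 after going negative at step 6, time=1.8000

Answer: 1.8000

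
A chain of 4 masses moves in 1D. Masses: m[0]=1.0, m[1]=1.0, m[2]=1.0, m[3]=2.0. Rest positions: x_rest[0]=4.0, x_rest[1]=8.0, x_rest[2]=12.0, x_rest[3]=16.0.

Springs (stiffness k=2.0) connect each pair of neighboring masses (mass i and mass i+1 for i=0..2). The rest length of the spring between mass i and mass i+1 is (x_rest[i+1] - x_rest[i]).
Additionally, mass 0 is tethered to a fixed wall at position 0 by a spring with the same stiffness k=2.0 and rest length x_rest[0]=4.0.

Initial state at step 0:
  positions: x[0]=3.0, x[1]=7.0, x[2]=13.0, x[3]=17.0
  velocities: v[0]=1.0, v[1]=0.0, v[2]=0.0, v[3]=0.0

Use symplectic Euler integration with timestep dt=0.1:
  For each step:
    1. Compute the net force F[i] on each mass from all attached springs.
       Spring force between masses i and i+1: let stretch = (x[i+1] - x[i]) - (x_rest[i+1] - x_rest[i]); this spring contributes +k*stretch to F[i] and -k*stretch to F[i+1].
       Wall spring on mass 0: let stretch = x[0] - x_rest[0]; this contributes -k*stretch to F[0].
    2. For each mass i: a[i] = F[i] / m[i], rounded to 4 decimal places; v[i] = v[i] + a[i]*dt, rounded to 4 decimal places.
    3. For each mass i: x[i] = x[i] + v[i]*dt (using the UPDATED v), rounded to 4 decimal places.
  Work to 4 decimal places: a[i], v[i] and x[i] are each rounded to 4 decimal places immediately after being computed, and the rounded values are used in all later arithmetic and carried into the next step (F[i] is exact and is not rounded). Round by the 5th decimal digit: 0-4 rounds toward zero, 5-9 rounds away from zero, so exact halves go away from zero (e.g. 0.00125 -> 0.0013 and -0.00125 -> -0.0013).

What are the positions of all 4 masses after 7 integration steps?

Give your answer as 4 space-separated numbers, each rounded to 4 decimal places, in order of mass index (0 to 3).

Step 0: x=[3.0000 7.0000 13.0000 17.0000] v=[1.0000 0.0000 0.0000 0.0000]
Step 1: x=[3.1200 7.0400 12.9600 17.0000] v=[1.2000 0.4000 -0.4000 0.0000]
Step 2: x=[3.2560 7.1200 12.8824 16.9996] v=[1.3600 0.8000 -0.7760 -0.0040]
Step 3: x=[3.4042 7.2380 12.7719 16.9980] v=[1.4816 1.1797 -1.1050 -0.0157]
Step 4: x=[3.5610 7.3900 12.6352 16.9942] v=[1.5675 1.5197 -1.3666 -0.0383]
Step 5: x=[3.7231 7.5703 12.4808 16.9868] v=[1.6211 1.8029 -1.5438 -0.0742]
Step 6: x=[3.8877 7.7719 12.3183 16.9743] v=[1.6459 2.0156 -1.6247 -0.1248]
Step 7: x=[4.0522 7.9867 12.1580 16.9553] v=[1.6452 2.1480 -1.6028 -0.1904]

Answer: 4.0522 7.9867 12.1580 16.9553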